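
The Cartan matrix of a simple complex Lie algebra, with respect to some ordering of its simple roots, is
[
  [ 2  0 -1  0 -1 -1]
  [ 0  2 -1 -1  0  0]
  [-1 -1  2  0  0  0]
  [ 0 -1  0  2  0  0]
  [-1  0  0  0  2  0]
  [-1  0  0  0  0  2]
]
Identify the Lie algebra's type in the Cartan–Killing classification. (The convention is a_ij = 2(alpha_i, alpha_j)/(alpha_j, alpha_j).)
The matrix has rank 6 with 2's on the diagonal. Reading the off-diagonal entries as Dynkin edges (a single edge where a_ij = a_ji = -1; a double or triple edge where a_ij * a_ji = 2 or 3), the diagram is a chain of 4 nodes with a fork of two nodes at one end (D_6). One simple-root ordering that puts it in standard form is (alpha_4, alpha_2, alpha_3, alpha_1, alpha_6, alpha_5). So the algebra is type D_6, i.e. so(12).

D6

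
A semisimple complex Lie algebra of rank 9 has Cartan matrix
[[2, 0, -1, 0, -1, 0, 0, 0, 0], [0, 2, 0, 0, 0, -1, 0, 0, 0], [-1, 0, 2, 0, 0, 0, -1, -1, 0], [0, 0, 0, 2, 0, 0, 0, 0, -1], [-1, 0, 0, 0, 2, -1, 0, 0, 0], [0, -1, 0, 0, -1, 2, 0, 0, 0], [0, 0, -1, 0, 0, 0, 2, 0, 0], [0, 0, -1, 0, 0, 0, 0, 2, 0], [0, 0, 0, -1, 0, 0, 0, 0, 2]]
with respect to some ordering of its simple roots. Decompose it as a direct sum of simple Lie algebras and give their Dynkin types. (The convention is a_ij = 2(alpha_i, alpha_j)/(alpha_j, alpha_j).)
A_2 + D_7

The diagram associated to this matrix has two connected components: the simple roots {alpha_4, alpha_9} form a chain of 2 nodes with single edges (A_2), and {alpha_1, alpha_2, alpha_3, alpha_5, alpha_6, alpha_7, alpha_8} form a chain of 5 nodes with a fork of two nodes at one end (D_7). A semisimple Lie algebra decomposes uniquely as the direct sum of simple ideals, one per connected component of its Dynkin diagram, so g ≅ A_2 ⊕ D_7 (dimension 8 + 91 = 99).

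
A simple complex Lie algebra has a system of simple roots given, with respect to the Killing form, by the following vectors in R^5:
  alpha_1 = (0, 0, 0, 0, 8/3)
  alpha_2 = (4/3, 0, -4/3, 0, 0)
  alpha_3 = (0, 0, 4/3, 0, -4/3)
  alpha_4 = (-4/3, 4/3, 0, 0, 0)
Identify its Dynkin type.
C_4 (sp(8))

Compute the Cartan integers a_ij = 2(alpha_i, alpha_j)/(alpha_j, alpha_j); the resulting 4x4 Cartan matrix is
[[2, 0, -2, 0], [0, 2, -1, -1], [-1, -1, 2, 0], [0, -1, 0, 2]].
The roots have two lengths (squared-length ratio 2:1); the short ones are alpha_{2,3,4}. The associated Dynkin diagram is a chain of 4 nodes with a double edge at one end; the terminal node there is the unique long simple root (C_4), so the type is C_4 (the algebra sp(8)).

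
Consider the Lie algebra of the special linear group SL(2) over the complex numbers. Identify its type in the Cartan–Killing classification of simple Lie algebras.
type A_1

This is sl(2), which has dimension 2^2 - 1 = 3 and rank 2 - 1 = 1 (a Cartan subalgebra is the diagonal traceless matrices). In the classification of classical Lie algebras, the special linear algebra sl(n+1) has type A_n; here n = 1, so the Dynkin diagram is a chain of 1 nodes with single edges (A_1). Hence the type is A_1.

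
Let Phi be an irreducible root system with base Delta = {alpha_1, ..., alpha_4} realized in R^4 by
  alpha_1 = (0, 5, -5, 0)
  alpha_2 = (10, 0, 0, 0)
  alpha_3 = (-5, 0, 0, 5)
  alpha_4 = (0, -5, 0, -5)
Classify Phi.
type C_4

Compute the Cartan integers a_ij = 2(alpha_i, alpha_j)/(alpha_j, alpha_j); the resulting 4x4 Cartan matrix is
[[2, 0, 0, -1], [0, 2, -2, 0], [0, -1, 2, -1], [-1, 0, -1, 2]].
The roots have two lengths (squared-length ratio 2:1); the short ones are alpha_{1,3,4}. The associated Dynkin diagram is a chain of 4 nodes with a double edge at one end; the terminal node there is the unique long simple root (C_4), so the type is C_4 (the algebra sp(8)).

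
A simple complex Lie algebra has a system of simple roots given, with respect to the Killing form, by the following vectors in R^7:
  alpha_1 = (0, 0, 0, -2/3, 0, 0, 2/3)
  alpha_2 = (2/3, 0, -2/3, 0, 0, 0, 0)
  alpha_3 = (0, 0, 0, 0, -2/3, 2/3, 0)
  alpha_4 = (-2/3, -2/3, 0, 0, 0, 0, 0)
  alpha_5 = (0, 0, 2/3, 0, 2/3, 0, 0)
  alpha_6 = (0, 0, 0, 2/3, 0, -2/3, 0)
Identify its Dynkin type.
type A_6

Compute the Cartan integers a_ij = 2(alpha_i, alpha_j)/(alpha_j, alpha_j); the resulting 6x6 Cartan matrix is
[[2, 0, 0, 0, 0, -1], [0, 2, 0, -1, -1, 0], [0, 0, 2, 0, -1, -1], [0, -1, 0, 2, 0, 0], [0, -1, -1, 0, 2, 0], [-1, 0, -1, 0, 0, 2]].
All simple roots have the same length, so the diagram is simply laced. The associated Dynkin diagram is a chain of 6 nodes with single edges (A_6), so the type is A_6 (the algebra sl(7)).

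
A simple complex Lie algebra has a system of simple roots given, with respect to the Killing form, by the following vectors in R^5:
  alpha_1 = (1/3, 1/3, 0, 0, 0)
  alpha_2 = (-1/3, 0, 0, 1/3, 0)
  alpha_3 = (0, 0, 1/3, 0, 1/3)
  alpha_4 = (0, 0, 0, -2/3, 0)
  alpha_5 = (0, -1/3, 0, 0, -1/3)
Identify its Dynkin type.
type C_5

Compute the Cartan integers a_ij = 2(alpha_i, alpha_j)/(alpha_j, alpha_j); the resulting 5x5 Cartan matrix is
[[2, -1, 0, 0, -1], [-1, 2, 0, -1, 0], [0, 0, 2, 0, -1], [0, -2, 0, 2, 0], [-1, 0, -1, 0, 2]].
The roots have two lengths (squared-length ratio 2:1); the short ones are alpha_{1,2,3,5}. The associated Dynkin diagram is a chain of 5 nodes with a double edge at one end; the terminal node there is the unique long simple root (C_5), so the type is C_5 (the algebra sp(10)).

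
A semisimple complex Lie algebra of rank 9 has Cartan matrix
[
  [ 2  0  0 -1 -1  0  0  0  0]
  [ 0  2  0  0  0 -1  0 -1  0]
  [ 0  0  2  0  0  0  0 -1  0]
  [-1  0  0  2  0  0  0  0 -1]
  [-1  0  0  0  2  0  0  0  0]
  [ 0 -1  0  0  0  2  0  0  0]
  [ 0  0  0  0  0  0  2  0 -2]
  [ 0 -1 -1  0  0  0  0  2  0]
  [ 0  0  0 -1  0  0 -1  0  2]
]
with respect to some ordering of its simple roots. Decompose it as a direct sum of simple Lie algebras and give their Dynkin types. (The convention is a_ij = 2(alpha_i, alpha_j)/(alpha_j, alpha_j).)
A_4 (sl(5)) + C_5 (sp(10))

The diagram associated to this matrix has two connected components: the simple roots {alpha_2, alpha_3, alpha_6, alpha_8} form a chain of 4 nodes with single edges (A_4), and {alpha_1, alpha_4, alpha_5, alpha_7, alpha_9} form a chain of 5 nodes with a double edge at one end; the terminal node there is the unique long simple root (C_5). A semisimple Lie algebra decomposes uniquely as the direct sum of simple ideals, one per connected component of its Dynkin diagram, so g ≅ A_4 ⊕ C_5 (dimension 24 + 55 = 79).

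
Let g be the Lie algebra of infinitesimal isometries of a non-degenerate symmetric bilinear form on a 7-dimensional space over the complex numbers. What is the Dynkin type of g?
This is so(7) with 7 odd, which has dimension 7(7-1)/2 = 21 and rank (7-1)/2 = 3. In the classification of classical Lie algebras, the orthogonal algebra so(2n+1) in an odd number of variables has type B_n; here n = 3, so the Dynkin diagram is a chain of 3 nodes with a double edge at one end; the terminal node there is the unique short simple root (B_3). Hence the type is B_3.

type B_3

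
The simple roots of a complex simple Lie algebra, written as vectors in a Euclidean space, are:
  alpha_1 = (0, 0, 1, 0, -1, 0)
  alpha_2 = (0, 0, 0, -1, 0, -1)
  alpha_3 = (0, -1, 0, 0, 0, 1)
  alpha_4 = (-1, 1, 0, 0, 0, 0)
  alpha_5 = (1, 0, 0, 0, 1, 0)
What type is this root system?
type A_5

Compute the Cartan integers a_ij = 2(alpha_i, alpha_j)/(alpha_j, alpha_j); the resulting 5x5 Cartan matrix is
[[2, 0, 0, 0, -1], [0, 2, -1, 0, 0], [0, -1, 2, -1, 0], [0, 0, -1, 2, -1], [-1, 0, 0, -1, 2]].
All simple roots have the same length, so the diagram is simply laced. The associated Dynkin diagram is a chain of 5 nodes with single edges (A_5), so the type is A_5 (the algebra sl(6)).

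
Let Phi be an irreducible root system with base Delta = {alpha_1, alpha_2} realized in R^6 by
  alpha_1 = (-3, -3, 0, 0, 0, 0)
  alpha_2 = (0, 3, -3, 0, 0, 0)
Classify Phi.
A_2

Compute the Cartan integers a_ij = 2(alpha_i, alpha_j)/(alpha_j, alpha_j); the resulting 2x2 Cartan matrix is
[[2, -1], [-1, 2]].
All simple roots have the same length, so the diagram is simply laced. The associated Dynkin diagram is a chain of 2 nodes with single edges (A_2), so the type is A_2 (the algebra sl(3)).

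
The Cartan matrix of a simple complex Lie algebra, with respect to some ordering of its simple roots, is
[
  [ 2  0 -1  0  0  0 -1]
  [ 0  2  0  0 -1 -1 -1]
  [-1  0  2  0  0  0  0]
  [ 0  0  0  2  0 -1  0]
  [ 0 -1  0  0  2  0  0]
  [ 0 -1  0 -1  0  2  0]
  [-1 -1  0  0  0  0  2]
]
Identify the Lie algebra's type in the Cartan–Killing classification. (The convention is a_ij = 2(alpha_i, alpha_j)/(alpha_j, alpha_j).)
The matrix has rank 7 with 2's on the diagonal. Reading the off-diagonal entries as Dynkin edges (a single edge where a_ij = a_ji = -1; a double or triple edge where a_ij * a_ji = 2 or 3), the diagram is a chain of 6 nodes with one extra node attached to the third node from one end (E_7). One simple-root ordering that puts it in standard form is (alpha_4, alpha_5, alpha_6, alpha_2, alpha_7, alpha_1, alpha_3). So the algebra is type E_7.

E_7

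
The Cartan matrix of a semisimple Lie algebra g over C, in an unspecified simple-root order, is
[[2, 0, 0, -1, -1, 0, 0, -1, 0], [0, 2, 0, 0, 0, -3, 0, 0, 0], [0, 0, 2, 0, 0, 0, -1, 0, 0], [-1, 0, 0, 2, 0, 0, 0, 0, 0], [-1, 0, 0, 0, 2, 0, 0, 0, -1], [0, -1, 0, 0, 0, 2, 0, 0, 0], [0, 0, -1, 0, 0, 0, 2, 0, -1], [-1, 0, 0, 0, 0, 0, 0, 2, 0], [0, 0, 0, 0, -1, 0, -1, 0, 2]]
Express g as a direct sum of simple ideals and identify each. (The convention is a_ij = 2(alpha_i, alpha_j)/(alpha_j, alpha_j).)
D_7 (so(14)) + G_2

The diagram associated to this matrix has two connected components: the simple roots {alpha_1, alpha_3, alpha_4, alpha_5, alpha_7, alpha_8, alpha_9} form a chain of 5 nodes with a fork of two nodes at one end (D_7), and {alpha_2, alpha_6} form two nodes joined by a triple edge (G_2). A semisimple Lie algebra decomposes uniquely as the direct sum of simple ideals, one per connected component of its Dynkin diagram, so g ≅ D_7 ⊕ G_2 (dimension 91 + 14 = 105).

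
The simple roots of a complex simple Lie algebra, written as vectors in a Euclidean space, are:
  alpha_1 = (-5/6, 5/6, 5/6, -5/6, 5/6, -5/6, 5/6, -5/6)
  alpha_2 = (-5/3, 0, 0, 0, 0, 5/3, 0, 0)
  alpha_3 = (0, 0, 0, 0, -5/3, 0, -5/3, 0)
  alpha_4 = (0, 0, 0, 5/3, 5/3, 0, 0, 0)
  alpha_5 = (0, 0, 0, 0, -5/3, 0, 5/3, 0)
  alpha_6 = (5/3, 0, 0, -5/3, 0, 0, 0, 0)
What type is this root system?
E6

Compute the Cartan integers a_ij = 2(alpha_i, alpha_j)/(alpha_j, alpha_j); the resulting 6x6 Cartan matrix is
[[2, 0, -1, 0, 0, 0], [0, 2, 0, 0, 0, -1], [-1, 0, 2, -1, 0, 0], [0, 0, -1, 2, -1, -1], [0, 0, 0, -1, 2, 0], [0, -1, 0, -1, 0, 2]].
All simple roots have the same length, so the diagram is simply laced. The associated Dynkin diagram is a chain of 5 nodes with one extra node attached to the third node from one end (E_6), so the type is E_6.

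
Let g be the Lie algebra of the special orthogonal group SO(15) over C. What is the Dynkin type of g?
This is so(15) with 15 odd, which has dimension 15(15-1)/2 = 105 and rank (15-1)/2 = 7. In the classification of classical Lie algebras, the orthogonal algebra so(2n+1) in an odd number of variables has type B_n; here n = 7, so the Dynkin diagram is a chain of 7 nodes with a double edge at one end; the terminal node there is the unique short simple root (B_7). Hence the type is B_7.

B_7 (so(15))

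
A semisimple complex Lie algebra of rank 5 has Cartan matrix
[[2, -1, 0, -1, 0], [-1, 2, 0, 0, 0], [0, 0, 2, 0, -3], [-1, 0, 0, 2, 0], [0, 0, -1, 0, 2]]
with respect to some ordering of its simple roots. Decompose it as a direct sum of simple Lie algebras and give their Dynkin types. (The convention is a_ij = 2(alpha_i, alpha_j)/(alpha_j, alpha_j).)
type A_3 + type G_2

The diagram associated to this matrix has two connected components: the simple roots {alpha_1, alpha_2, alpha_4} form a chain of 3 nodes with single edges (A_3), and {alpha_3, alpha_5} form two nodes joined by a triple edge (G_2). A semisimple Lie algebra decomposes uniquely as the direct sum of simple ideals, one per connected component of its Dynkin diagram, so g ≅ A_3 ⊕ G_2 (dimension 15 + 14 = 29).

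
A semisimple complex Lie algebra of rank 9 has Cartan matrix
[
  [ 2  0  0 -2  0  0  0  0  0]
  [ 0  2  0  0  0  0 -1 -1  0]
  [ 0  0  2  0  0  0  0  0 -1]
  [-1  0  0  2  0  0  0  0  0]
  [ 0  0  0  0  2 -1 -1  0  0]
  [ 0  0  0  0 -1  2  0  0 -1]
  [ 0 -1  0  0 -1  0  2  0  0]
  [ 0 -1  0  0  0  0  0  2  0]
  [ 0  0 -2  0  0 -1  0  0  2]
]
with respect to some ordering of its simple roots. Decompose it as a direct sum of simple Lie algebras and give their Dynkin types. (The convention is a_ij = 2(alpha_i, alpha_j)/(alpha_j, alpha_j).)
B2 + B7

The diagram associated to this matrix has two connected components: the simple roots {alpha_1, alpha_4} form a chain of 2 nodes with a double edge at one end; the terminal node there is the unique short simple root (B_2), and {alpha_2, alpha_3, alpha_5, alpha_6, alpha_7, alpha_8, alpha_9} form a chain of 7 nodes with a double edge at one end; the terminal node there is the unique short simple root (B_7). A semisimple Lie algebra decomposes uniquely as the direct sum of simple ideals, one per connected component of its Dynkin diagram, so g ≅ B_2 ⊕ B_7 (dimension 10 + 105 = 115).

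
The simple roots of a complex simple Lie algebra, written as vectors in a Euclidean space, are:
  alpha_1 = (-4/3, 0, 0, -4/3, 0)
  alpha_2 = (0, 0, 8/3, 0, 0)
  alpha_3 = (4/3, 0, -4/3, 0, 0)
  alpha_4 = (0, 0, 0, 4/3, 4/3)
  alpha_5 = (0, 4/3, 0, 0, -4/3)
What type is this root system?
Compute the Cartan integers a_ij = 2(alpha_i, alpha_j)/(alpha_j, alpha_j); the resulting 5x5 Cartan matrix is
[[2, 0, -1, -1, 0], [0, 2, -2, 0, 0], [-1, -1, 2, 0, 0], [-1, 0, 0, 2, -1], [0, 0, 0, -1, 2]].
The roots have two lengths (squared-length ratio 2:1); the short ones are alpha_{1,3,4,5}. The associated Dynkin diagram is a chain of 5 nodes with a double edge at one end; the terminal node there is the unique long simple root (C_5), so the type is C_5 (the algebra sp(10)).

C_5 (sp(10))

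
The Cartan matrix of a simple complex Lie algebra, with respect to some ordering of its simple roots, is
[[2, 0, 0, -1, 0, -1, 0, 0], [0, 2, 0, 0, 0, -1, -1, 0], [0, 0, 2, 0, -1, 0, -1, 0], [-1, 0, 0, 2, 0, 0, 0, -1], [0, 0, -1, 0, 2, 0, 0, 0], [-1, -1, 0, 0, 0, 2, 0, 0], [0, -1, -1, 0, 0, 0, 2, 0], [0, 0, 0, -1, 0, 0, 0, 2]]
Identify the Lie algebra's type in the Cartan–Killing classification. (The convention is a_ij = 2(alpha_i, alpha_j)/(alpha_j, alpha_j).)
The matrix has rank 8 with 2's on the diagonal. Reading the off-diagonal entries as Dynkin edges (a single edge where a_ij = a_ji = -1; a double or triple edge where a_ij * a_ji = 2 or 3), the diagram is a chain of 8 nodes with single edges (A_8). One simple-root ordering that puts it in standard form is (alpha_8, alpha_4, alpha_1, alpha_6, alpha_2, alpha_7, alpha_3, alpha_5). So the algebra is type A_8, i.e. sl(9).

A_8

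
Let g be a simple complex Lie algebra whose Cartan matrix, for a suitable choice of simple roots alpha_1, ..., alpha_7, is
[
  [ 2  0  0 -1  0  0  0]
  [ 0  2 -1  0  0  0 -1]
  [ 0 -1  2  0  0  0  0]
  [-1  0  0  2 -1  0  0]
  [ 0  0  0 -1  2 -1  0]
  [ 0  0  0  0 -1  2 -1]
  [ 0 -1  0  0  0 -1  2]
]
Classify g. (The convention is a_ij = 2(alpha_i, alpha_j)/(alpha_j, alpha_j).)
The matrix has rank 7 with 2's on the diagonal. Reading the off-diagonal entries as Dynkin edges (a single edge where a_ij = a_ji = -1; a double or triple edge where a_ij * a_ji = 2 or 3), the diagram is a chain of 7 nodes with single edges (A_7). One simple-root ordering that puts it in standard form is (alpha_1, alpha_4, alpha_5, alpha_6, alpha_7, alpha_2, alpha_3). So the algebra is type A_7, i.e. sl(8).

type A_7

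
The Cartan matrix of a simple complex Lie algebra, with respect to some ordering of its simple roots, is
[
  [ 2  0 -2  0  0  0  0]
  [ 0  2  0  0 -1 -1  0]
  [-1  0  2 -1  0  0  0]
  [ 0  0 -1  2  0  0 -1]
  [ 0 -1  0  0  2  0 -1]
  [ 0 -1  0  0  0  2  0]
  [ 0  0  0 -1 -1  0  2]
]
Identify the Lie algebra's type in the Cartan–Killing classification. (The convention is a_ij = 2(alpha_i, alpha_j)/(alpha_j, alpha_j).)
The matrix has rank 7 with 2's on the diagonal. Reading the off-diagonal entries as Dynkin edges (a single edge where a_ij = a_ji = -1; a double or triple edge where a_ij * a_ji = 2 or 3), the diagram is a chain of 7 nodes with a double edge at one end; the terminal node there is the unique long simple root (C_7). One simple-root ordering that puts it in standard form is (alpha_6, alpha_2, alpha_5, alpha_7, alpha_4, alpha_3, alpha_1). So the algebra is type C_7, i.e. sp(14).

C7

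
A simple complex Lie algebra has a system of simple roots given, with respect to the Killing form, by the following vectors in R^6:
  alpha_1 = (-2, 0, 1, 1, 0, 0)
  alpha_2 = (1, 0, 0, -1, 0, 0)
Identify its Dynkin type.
Compute the Cartan integers a_ij = 2(alpha_i, alpha_j)/(alpha_j, alpha_j); the resulting 2x2 Cartan matrix is
[[2, -3], [-1, 2]].
The roots have two lengths (squared-length ratio 3:1); the short ones are alpha_{2}. The associated Dynkin diagram is two nodes joined by a triple edge (G_2), so the type is G_2.

type G_2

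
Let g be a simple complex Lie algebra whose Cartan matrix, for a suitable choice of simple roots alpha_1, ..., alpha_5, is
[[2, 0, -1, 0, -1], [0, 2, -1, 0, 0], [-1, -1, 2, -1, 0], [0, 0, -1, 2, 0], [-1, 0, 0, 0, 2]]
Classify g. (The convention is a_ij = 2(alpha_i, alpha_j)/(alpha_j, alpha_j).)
The matrix has rank 5 with 2's on the diagonal. Reading the off-diagonal entries as Dynkin edges (a single edge where a_ij = a_ji = -1; a double or triple edge where a_ij * a_ji = 2 or 3), the diagram is a chain of 3 nodes with a fork of two nodes at one end (D_5). One simple-root ordering that puts it in standard form is (alpha_5, alpha_1, alpha_3, alpha_4, alpha_2). So the algebra is type D_5, i.e. so(10).

D5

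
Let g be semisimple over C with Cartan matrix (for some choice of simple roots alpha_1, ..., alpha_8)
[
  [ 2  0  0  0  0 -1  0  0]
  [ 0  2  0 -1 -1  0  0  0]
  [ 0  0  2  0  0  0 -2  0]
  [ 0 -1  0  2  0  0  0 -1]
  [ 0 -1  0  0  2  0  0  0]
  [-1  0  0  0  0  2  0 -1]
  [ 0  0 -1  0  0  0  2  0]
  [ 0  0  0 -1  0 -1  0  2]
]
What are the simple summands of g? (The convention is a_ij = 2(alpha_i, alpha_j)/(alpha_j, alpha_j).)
The diagram associated to this matrix has two connected components: the simple roots {alpha_1, alpha_2, alpha_4, alpha_5, alpha_6, alpha_8} form a chain of 6 nodes with single edges (A_6), and {alpha_3, alpha_7} form a chain of 2 nodes with a double edge at one end; the terminal node there is the unique short simple root (B_2). A semisimple Lie algebra decomposes uniquely as the direct sum of simple ideals, one per connected component of its Dynkin diagram, so g ≅ A_6 ⊕ B_2 (dimension 48 + 10 = 58).

A6 + B2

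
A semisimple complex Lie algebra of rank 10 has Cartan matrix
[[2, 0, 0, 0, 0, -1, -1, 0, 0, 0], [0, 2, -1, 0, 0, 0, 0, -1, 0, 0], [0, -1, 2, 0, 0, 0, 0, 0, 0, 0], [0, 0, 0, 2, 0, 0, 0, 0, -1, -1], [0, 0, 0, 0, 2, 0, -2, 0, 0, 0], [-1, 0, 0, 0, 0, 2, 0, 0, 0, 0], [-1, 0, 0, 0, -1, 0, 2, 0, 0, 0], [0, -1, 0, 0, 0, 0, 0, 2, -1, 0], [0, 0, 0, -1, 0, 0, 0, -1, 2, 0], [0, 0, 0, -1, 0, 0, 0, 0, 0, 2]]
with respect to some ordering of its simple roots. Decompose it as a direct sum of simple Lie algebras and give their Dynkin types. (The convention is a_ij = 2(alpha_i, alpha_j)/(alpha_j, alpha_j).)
A_6 + C_4

The diagram associated to this matrix has two connected components: the simple roots {alpha_2, alpha_3, alpha_4, alpha_8, alpha_9, alpha_10} form a chain of 6 nodes with single edges (A_6), and {alpha_1, alpha_5, alpha_6, alpha_7} form a chain of 4 nodes with a double edge at one end; the terminal node there is the unique long simple root (C_4). A semisimple Lie algebra decomposes uniquely as the direct sum of simple ideals, one per connected component of its Dynkin diagram, so g ≅ A_6 ⊕ C_4 (dimension 48 + 36 = 84).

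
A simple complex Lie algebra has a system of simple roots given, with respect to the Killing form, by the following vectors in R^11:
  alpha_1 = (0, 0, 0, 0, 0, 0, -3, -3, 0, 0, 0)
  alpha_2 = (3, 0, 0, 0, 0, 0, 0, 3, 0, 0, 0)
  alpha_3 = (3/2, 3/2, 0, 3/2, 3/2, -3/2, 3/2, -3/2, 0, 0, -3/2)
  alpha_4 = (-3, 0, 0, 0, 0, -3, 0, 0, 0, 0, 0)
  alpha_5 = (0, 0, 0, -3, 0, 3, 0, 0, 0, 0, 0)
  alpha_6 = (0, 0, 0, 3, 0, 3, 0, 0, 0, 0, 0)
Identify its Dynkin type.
Compute the Cartan integers a_ij = 2(alpha_i, alpha_j)/(alpha_j, alpha_j); the resulting 6x6 Cartan matrix is
[[2, -1, 0, 0, 0, 0], [-1, 2, 0, -1, 0, 0], [0, 0, 2, 0, -1, 0], [0, -1, 0, 2, -1, -1], [0, 0, -1, -1, 2, 0], [0, 0, 0, -1, 0, 2]].
All simple roots have the same length, so the diagram is simply laced. The associated Dynkin diagram is a chain of 5 nodes with one extra node attached to the third node from one end (E_6), so the type is E_6.

E6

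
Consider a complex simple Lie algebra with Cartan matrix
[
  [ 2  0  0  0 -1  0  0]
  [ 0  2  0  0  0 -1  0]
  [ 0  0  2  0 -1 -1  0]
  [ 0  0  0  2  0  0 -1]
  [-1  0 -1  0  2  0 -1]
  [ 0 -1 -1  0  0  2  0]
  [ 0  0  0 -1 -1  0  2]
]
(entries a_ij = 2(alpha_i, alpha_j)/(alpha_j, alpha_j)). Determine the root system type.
The matrix has rank 7 with 2's on the diagonal. Reading the off-diagonal entries as Dynkin edges (a single edge where a_ij = a_ji = -1; a double or triple edge where a_ij * a_ji = 2 or 3), the diagram is a chain of 6 nodes with one extra node attached to the third node from one end (E_7). One simple-root ordering that puts it in standard form is (alpha_4, alpha_1, alpha_7, alpha_5, alpha_3, alpha_6, alpha_2). So the algebra is type E_7.

type E_7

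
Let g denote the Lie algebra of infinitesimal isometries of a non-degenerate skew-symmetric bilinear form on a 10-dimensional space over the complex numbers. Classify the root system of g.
This is sp(10), which has dimension 10(10+1)/2 = 55 and rank 10/2 = 5. In the classification of classical Lie algebras, the symplectic algebra sp(2n) has type C_n; here n = 5, so the Dynkin diagram is a chain of 5 nodes with a double edge at one end; the terminal node there is the unique long simple root (C_5). Hence the type is C_5.

type C_5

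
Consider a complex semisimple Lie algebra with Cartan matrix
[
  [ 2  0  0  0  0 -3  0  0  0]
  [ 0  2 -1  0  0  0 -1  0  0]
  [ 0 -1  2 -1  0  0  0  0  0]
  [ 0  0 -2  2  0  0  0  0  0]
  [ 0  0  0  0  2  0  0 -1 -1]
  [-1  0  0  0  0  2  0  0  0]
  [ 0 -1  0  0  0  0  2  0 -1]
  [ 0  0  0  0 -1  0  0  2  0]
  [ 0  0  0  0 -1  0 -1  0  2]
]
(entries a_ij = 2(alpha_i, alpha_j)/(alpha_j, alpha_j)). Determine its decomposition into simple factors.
The diagram associated to this matrix has two connected components: the simple roots {alpha_2, alpha_3, alpha_4, alpha_5, alpha_7, alpha_8, alpha_9} form a chain of 7 nodes with a double edge at one end; the terminal node there is the unique long simple root (C_7), and {alpha_1, alpha_6} form two nodes joined by a triple edge (G_2). A semisimple Lie algebra decomposes uniquely as the direct sum of simple ideals, one per connected component of its Dynkin diagram, so g ≅ C_7 ⊕ G_2 (dimension 105 + 14 = 119).

C_7 (sp(14)) ⊕ G_2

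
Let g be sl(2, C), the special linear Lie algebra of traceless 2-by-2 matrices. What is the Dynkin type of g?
A_1

This is sl(2), which has dimension 2^2 - 1 = 3 and rank 2 - 1 = 1 (a Cartan subalgebra is the diagonal traceless matrices). In the classification of classical Lie algebras, the special linear algebra sl(n+1) has type A_n; here n = 1, so the Dynkin diagram is a chain of 1 nodes with single edges (A_1). Hence the type is A_1.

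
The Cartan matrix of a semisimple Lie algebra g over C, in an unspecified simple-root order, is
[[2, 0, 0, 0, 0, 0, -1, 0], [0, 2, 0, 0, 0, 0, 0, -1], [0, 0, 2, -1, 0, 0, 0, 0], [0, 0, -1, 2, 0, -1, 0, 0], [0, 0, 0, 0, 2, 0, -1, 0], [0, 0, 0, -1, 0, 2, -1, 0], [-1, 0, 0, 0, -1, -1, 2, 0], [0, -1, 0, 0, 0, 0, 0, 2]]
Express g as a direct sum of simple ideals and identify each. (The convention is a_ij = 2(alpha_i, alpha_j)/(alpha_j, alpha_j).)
The diagram associated to this matrix has two connected components: the simple roots {alpha_2, alpha_8} form a chain of 2 nodes with single edges (A_2), and {alpha_1, alpha_3, alpha_4, alpha_5, alpha_6, alpha_7} form a chain of 4 nodes with a fork of two nodes at one end (D_6). A semisimple Lie algebra decomposes uniquely as the direct sum of simple ideals, one per connected component of its Dynkin diagram, so g ≅ A_2 ⊕ D_6 (dimension 8 + 66 = 74).

A2 + D6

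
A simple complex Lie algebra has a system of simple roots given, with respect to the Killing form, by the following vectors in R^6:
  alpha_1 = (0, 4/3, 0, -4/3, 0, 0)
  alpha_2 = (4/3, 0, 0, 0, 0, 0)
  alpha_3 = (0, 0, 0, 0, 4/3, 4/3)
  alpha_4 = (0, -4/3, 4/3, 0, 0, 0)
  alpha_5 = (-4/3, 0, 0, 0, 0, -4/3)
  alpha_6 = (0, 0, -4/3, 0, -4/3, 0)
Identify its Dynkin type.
type B_6

Compute the Cartan integers a_ij = 2(alpha_i, alpha_j)/(alpha_j, alpha_j); the resulting 6x6 Cartan matrix is
[[2, 0, 0, -1, 0, 0], [0, 2, 0, 0, -1, 0], [0, 0, 2, 0, -1, -1], [-1, 0, 0, 2, 0, -1], [0, -2, -1, 0, 2, 0], [0, 0, -1, -1, 0, 2]].
The roots have two lengths (squared-length ratio 2:1); the short ones are alpha_{2}. The associated Dynkin diagram is a chain of 6 nodes with a double edge at one end; the terminal node there is the unique short simple root (B_6), so the type is B_6 (the algebra so(13)).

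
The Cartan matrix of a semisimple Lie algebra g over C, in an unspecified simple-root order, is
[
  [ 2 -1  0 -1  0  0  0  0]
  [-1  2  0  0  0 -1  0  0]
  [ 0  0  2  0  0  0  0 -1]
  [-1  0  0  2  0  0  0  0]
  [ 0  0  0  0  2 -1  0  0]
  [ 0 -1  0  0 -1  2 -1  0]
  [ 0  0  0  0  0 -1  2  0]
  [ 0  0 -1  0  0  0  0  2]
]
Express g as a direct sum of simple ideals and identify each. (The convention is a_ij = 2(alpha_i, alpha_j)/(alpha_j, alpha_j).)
A2 + D6

The diagram associated to this matrix has two connected components: the simple roots {alpha_3, alpha_8} form a chain of 2 nodes with single edges (A_2), and {alpha_1, alpha_2, alpha_4, alpha_5, alpha_6, alpha_7} form a chain of 4 nodes with a fork of two nodes at one end (D_6). A semisimple Lie algebra decomposes uniquely as the direct sum of simple ideals, one per connected component of its Dynkin diagram, so g ≅ A_2 ⊕ D_6 (dimension 8 + 66 = 74).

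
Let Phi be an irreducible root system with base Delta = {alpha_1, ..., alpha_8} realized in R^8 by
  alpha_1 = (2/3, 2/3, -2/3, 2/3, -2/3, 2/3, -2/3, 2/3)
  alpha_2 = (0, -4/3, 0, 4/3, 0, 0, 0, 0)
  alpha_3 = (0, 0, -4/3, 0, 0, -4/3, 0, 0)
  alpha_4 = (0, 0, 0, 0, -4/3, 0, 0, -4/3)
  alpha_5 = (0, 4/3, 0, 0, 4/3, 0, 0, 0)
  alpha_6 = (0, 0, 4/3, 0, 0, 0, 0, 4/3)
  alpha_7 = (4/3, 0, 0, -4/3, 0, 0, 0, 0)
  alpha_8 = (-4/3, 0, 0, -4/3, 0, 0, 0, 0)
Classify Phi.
type E_8

Compute the Cartan integers a_ij = 2(alpha_i, alpha_j)/(alpha_j, alpha_j); the resulting 8x8 Cartan matrix is
[[2, 0, 0, 0, 0, 0, 0, -1], [0, 2, 0, 0, -1, 0, -1, -1], [0, 0, 2, 0, 0, -1, 0, 0], [0, 0, 0, 2, -1, -1, 0, 0], [0, -1, 0, -1, 2, 0, 0, 0], [0, 0, -1, -1, 0, 2, 0, 0], [0, -1, 0, 0, 0, 0, 2, 0], [-1, -1, 0, 0, 0, 0, 0, 2]].
All simple roots have the same length, so the diagram is simply laced. The associated Dynkin diagram is a chain of 7 nodes with one extra node attached to the third node from one end (E_8), so the type is E_8.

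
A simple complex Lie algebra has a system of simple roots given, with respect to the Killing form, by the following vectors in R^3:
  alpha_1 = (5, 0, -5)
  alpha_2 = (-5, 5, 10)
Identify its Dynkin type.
G2

Compute the Cartan integers a_ij = 2(alpha_i, alpha_j)/(alpha_j, alpha_j); the resulting 2x2 Cartan matrix is
[[2, -1], [-3, 2]].
The roots have two lengths (squared-length ratio 3:1); the short ones are alpha_{1}. The associated Dynkin diagram is two nodes joined by a triple edge (G_2), so the type is G_2.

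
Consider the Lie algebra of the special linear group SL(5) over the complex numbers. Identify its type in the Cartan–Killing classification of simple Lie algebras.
A_4 (sl(5))

This is sl(5), which has dimension 5^2 - 1 = 24 and rank 5 - 1 = 4 (a Cartan subalgebra is the diagonal traceless matrices). In the classification of classical Lie algebras, the special linear algebra sl(n+1) has type A_n; here n = 4, so the Dynkin diagram is a chain of 4 nodes with single edges (A_4). Hence the type is A_4.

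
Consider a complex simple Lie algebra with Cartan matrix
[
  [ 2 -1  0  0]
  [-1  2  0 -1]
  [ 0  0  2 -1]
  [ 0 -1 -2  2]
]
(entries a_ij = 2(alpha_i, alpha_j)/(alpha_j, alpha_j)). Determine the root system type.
B_4 (so(9))

The matrix has rank 4 with 2's on the diagonal. Reading the off-diagonal entries as Dynkin edges (a single edge where a_ij = a_ji = -1; a double or triple edge where a_ij * a_ji = 2 or 3), the diagram is a chain of 4 nodes with a double edge at one end; the terminal node there is the unique short simple root (B_4). One simple-root ordering that puts it in standard form is (alpha_1, alpha_2, alpha_4, alpha_3). So the algebra is type B_4, i.e. so(9).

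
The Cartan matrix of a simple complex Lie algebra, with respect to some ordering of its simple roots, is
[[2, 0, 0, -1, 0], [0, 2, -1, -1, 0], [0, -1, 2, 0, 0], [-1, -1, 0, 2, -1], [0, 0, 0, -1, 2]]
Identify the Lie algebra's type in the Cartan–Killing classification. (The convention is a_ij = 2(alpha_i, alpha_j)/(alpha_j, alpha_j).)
The matrix has rank 5 with 2's on the diagonal. Reading the off-diagonal entries as Dynkin edges (a single edge where a_ij = a_ji = -1; a double or triple edge where a_ij * a_ji = 2 or 3), the diagram is a chain of 3 nodes with a fork of two nodes at one end (D_5). One simple-root ordering that puts it in standard form is (alpha_3, alpha_2, alpha_4, alpha_5, alpha_1). So the algebra is type D_5, i.e. so(10).

type D_5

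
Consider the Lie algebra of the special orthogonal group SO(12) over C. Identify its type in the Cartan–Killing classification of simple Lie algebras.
type D_6

This is so(12) with 12 even, which has dimension 12(12-1)/2 = 66 and rank 12/2 = 6. In the classification of classical Lie algebras, the orthogonal algebra so(2n) in an even number of variables has type D_n; here n = 6, so the Dynkin diagram is a chain of 4 nodes with a fork of two nodes at one end (D_6). Hence the type is D_6.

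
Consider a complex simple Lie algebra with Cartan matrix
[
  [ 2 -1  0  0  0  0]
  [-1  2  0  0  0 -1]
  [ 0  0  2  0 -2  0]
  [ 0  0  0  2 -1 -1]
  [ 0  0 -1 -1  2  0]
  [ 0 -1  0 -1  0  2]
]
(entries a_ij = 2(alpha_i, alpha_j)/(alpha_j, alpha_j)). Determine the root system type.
The matrix has rank 6 with 2's on the diagonal. Reading the off-diagonal entries as Dynkin edges (a single edge where a_ij = a_ji = -1; a double or triple edge where a_ij * a_ji = 2 or 3), the diagram is a chain of 6 nodes with a double edge at one end; the terminal node there is the unique long simple root (C_6). One simple-root ordering that puts it in standard form is (alpha_1, alpha_2, alpha_6, alpha_4, alpha_5, alpha_3). So the algebra is type C_6, i.e. sp(12).

C6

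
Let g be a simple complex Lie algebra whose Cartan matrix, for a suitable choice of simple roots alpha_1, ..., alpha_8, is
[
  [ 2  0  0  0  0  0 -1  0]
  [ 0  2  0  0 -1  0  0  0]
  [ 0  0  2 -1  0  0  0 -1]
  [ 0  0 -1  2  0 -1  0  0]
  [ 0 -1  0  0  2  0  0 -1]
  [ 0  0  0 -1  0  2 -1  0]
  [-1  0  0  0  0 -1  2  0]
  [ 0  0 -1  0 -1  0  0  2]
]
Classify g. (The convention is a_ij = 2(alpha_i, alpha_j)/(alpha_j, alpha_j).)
A8

The matrix has rank 8 with 2's on the diagonal. Reading the off-diagonal entries as Dynkin edges (a single edge where a_ij = a_ji = -1; a double or triple edge where a_ij * a_ji = 2 or 3), the diagram is a chain of 8 nodes with single edges (A_8). One simple-root ordering that puts it in standard form is (alpha_1, alpha_7, alpha_6, alpha_4, alpha_3, alpha_8, alpha_5, alpha_2). So the algebra is type A_8, i.e. sl(9).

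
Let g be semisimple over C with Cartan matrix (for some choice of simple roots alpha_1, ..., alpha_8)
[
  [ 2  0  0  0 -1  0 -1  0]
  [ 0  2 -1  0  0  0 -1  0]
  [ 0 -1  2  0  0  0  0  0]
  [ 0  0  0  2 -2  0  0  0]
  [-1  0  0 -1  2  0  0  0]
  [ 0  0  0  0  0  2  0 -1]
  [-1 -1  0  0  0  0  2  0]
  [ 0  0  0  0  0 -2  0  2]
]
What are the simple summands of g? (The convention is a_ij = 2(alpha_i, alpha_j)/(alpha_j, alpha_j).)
B2 + C6

The diagram associated to this matrix has two connected components: the simple roots {alpha_6, alpha_8} form a chain of 2 nodes with a double edge at one end; the terminal node there is the unique short simple root (B_2), and {alpha_1, alpha_2, alpha_3, alpha_4, alpha_5, alpha_7} form a chain of 6 nodes with a double edge at one end; the terminal node there is the unique long simple root (C_6). A semisimple Lie algebra decomposes uniquely as the direct sum of simple ideals, one per connected component of its Dynkin diagram, so g ≅ B_2 ⊕ C_6 (dimension 10 + 78 = 88).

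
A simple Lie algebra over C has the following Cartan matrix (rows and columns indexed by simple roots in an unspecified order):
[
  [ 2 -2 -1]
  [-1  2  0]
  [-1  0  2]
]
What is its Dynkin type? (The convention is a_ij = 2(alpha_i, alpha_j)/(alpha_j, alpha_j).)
type B_3

The matrix has rank 3 with 2's on the diagonal. Reading the off-diagonal entries as Dynkin edges (a single edge where a_ij = a_ji = -1; a double or triple edge where a_ij * a_ji = 2 or 3), the diagram is a chain of 3 nodes with a double edge at one end; the terminal node there is the unique short simple root (B_3). One simple-root ordering that puts it in standard form is (alpha_3, alpha_1, alpha_2). So the algebra is type B_3, i.e. so(7).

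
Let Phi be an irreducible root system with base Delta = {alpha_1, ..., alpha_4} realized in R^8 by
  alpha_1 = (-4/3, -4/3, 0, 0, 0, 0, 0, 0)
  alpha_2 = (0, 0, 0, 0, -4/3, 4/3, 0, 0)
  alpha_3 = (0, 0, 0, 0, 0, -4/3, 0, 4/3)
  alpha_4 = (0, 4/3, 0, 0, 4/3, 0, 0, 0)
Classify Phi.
Compute the Cartan integers a_ij = 2(alpha_i, alpha_j)/(alpha_j, alpha_j); the resulting 4x4 Cartan matrix is
[[2, 0, 0, -1], [0, 2, -1, -1], [0, -1, 2, 0], [-1, -1, 0, 2]].
All simple roots have the same length, so the diagram is simply laced. The associated Dynkin diagram is a chain of 4 nodes with single edges (A_4), so the type is A_4 (the algebra sl(5)).

A_4 (sl(5))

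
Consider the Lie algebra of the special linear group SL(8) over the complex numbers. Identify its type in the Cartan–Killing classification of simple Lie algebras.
This is sl(8), which has dimension 8^2 - 1 = 63 and rank 8 - 1 = 7 (a Cartan subalgebra is the diagonal traceless matrices). In the classification of classical Lie algebras, the special linear algebra sl(n+1) has type A_n; here n = 7, so the Dynkin diagram is a chain of 7 nodes with single edges (A_7). Hence the type is A_7.

type A_7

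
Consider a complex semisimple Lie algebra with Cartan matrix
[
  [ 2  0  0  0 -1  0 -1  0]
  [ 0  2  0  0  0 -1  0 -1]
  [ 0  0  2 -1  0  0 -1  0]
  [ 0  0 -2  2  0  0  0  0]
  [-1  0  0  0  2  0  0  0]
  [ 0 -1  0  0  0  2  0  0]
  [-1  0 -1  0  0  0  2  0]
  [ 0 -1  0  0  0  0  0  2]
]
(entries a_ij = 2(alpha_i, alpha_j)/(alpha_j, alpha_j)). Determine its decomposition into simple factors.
A_3 ⊕ C_5

The diagram associated to this matrix has two connected components: the simple roots {alpha_2, alpha_6, alpha_8} form a chain of 3 nodes with single edges (A_3), and {alpha_1, alpha_3, alpha_4, alpha_5, alpha_7} form a chain of 5 nodes with a double edge at one end; the terminal node there is the unique long simple root (C_5). A semisimple Lie algebra decomposes uniquely as the direct sum of simple ideals, one per connected component of its Dynkin diagram, so g ≅ A_3 ⊕ C_5 (dimension 15 + 55 = 70).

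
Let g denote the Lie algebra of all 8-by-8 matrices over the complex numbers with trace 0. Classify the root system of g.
A7

This is sl(8), which has dimension 8^2 - 1 = 63 and rank 8 - 1 = 7 (a Cartan subalgebra is the diagonal traceless matrices). In the classification of classical Lie algebras, the special linear algebra sl(n+1) has type A_n; here n = 7, so the Dynkin diagram is a chain of 7 nodes with single edges (A_7). Hence the type is A_7.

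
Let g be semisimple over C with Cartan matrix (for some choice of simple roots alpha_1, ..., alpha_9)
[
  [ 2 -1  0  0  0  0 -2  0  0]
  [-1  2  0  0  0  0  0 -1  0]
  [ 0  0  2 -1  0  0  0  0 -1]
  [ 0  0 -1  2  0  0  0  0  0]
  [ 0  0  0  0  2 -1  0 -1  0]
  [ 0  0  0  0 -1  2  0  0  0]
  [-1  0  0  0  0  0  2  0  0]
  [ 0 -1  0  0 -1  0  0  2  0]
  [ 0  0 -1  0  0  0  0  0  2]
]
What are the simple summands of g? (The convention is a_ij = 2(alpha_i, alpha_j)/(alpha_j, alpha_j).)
A_3 (sl(4)) + B_6 (so(13))

The diagram associated to this matrix has two connected components: the simple roots {alpha_3, alpha_4, alpha_9} form a chain of 3 nodes with single edges (A_3), and {alpha_1, alpha_2, alpha_5, alpha_6, alpha_7, alpha_8} form a chain of 6 nodes with a double edge at one end; the terminal node there is the unique short simple root (B_6). A semisimple Lie algebra decomposes uniquely as the direct sum of simple ideals, one per connected component of its Dynkin diagram, so g ≅ A_3 ⊕ B_6 (dimension 15 + 78 = 93).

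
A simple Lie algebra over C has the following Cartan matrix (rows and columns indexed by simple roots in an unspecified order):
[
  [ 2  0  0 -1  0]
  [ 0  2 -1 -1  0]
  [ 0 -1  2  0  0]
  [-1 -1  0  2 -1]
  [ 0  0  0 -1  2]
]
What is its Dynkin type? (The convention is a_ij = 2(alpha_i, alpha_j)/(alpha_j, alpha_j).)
D5

The matrix has rank 5 with 2's on the diagonal. Reading the off-diagonal entries as Dynkin edges (a single edge where a_ij = a_ji = -1; a double or triple edge where a_ij * a_ji = 2 or 3), the diagram is a chain of 3 nodes with a fork of two nodes at one end (D_5). One simple-root ordering that puts it in standard form is (alpha_3, alpha_2, alpha_4, alpha_1, alpha_5). So the algebra is type D_5, i.e. so(10).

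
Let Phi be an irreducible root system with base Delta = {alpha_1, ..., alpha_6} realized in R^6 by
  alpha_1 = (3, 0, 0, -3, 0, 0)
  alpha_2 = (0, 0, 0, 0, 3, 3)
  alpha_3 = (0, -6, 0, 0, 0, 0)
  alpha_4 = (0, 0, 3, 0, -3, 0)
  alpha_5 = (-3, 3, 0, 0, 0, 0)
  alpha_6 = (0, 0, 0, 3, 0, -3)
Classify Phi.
C6

Compute the Cartan integers a_ij = 2(alpha_i, alpha_j)/(alpha_j, alpha_j); the resulting 6x6 Cartan matrix is
[[2, 0, 0, 0, -1, -1], [0, 2, 0, -1, 0, -1], [0, 0, 2, 0, -2, 0], [0, -1, 0, 2, 0, 0], [-1, 0, -1, 0, 2, 0], [-1, -1, 0, 0, 0, 2]].
The roots have two lengths (squared-length ratio 2:1); the short ones are alpha_{1,2,4,5,6}. The associated Dynkin diagram is a chain of 6 nodes with a double edge at one end; the terminal node there is the unique long simple root (C_6), so the type is C_6 (the algebra sp(12)).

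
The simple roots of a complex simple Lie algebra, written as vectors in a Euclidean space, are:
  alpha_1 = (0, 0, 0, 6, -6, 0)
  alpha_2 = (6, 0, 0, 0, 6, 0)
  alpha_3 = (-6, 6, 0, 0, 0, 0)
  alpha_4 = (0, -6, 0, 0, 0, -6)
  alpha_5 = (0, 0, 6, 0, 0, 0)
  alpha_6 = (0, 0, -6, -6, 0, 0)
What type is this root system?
Compute the Cartan integers a_ij = 2(alpha_i, alpha_j)/(alpha_j, alpha_j); the resulting 6x6 Cartan matrix is
[[2, -1, 0, 0, 0, -1], [-1, 2, -1, 0, 0, 0], [0, -1, 2, -1, 0, 0], [0, 0, -1, 2, 0, 0], [0, 0, 0, 0, 2, -1], [-1, 0, 0, 0, -2, 2]].
The roots have two lengths (squared-length ratio 2:1); the short ones are alpha_{5}. The associated Dynkin diagram is a chain of 6 nodes with a double edge at one end; the terminal node there is the unique short simple root (B_6), so the type is B_6 (the algebra so(13)).

B6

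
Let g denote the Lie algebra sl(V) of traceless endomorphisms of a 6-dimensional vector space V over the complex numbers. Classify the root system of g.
A5

This is sl(6), which has dimension 6^2 - 1 = 35 and rank 6 - 1 = 5 (a Cartan subalgebra is the diagonal traceless matrices). In the classification of classical Lie algebras, the special linear algebra sl(n+1) has type A_n; here n = 5, so the Dynkin diagram is a chain of 5 nodes with single edges (A_5). Hence the type is A_5.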